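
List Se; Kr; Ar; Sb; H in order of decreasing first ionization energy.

H is in period 1, group 1; Ar is in period 3, group 18; Se is in period 4, group 16; Kr is in period 4, group 18; Sb is in period 5, group 15.
IE₁ increases left→right with effective nuclear charge and decreases top→bottom as the valence shell moves farther out.
These span different periods and groups, so the two trends combine.
Se > Sb: both effects reinforce here, so Se is clearly the higher of the two.
H > Se: the two effects oppose for this pair; the down-group effect wins (1312 vs 941 kJ/mol).
Kr > H: the two effects oppose for this pair; the across-period effect wins (1351 vs 1312 kJ/mol).
Ar > Kr: they share group 18; the group trend gives Ar the larger value.
For reference (kJ/mol): H 1312, Ar 1521, Se 941, Kr 1351, Sb 831.
So from highest to lowest: Ar > Kr > H > Se > Sb.

Ar, Kr, H, Se, Sb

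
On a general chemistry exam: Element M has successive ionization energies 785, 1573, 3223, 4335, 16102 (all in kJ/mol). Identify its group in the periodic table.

Group 14

Look for the largest jump between consecutive ionization energies: IE5/IE4 ≈ 3.7, far larger than any earlier ratio.
That jump marks the point where a core electron is being removed. So the atom has 4 valence electrons.
A main-group element with 4 valence electrons is in group 14.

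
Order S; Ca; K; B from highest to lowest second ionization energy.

After 1 electron has been removed, what remains? S⁺ still has 5 valence electrons; Ca⁺ still has 1 valence electron; K⁺ is the bare [Ar] core; B⁺ still has 2 valence electrons.
Core electrons are held far more tightly than valence electrons, so K tops the IE_2 order.
Valence configurations: S⁺ [Ne]3s²3p³, Ca⁺ [Ar]4s¹, B⁺ [He]2s².
The numbers (kJ/mol): S 2252, Ca 1145, K 3052, B 2427.
So the second ionization energies run Ca < S < B < K.

K > B > S > Ca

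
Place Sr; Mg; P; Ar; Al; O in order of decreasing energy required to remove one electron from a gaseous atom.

Ar > O > P > Mg > Al > Sr

O is in period 2, group 16; Mg is in period 3, group 2; Al is in period 3, group 13; P is in period 3, group 15; Ar is in period 3, group 18; Sr is in period 5, group 2.
Across a period the outer electron is held more tightly (higher IE₁); down a group it sits in a higher shell, more shielded, and comes off more easily.
These span different periods and groups, so the two trends combine.
Al > Sr: both effects reinforce here, so Al is clearly the higher of the two.
Mg > Al: this pair runs against the simple trend — see the exception note.
P > Mg: P lies to the right of Mg in period 3, so the across-period effect alone puts P higher.
O > P: relative to P, both the across-period and down-group shifts push O's first ionization energy up.
Ar > O: period and group pull opposite ways; the across-period shift dominates (1521 vs 1314 kJ/mol).
Note the exception: Mg has a higher first ionization energy than Al, contrary to the simple trend — Al's single 3p electron is easier to remove than one from Mg's filled 3s².
Approximate values (kJ/mol): O 1314, Mg 738, Al 578, P 1012, Ar 1521, Sr 550.
So from highest to lowest: Ar > O > P > Mg > Al > Sr.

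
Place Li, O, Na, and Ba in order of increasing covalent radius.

Across a period the added protons contract the valence shell; down a group each new principal shell makes the atom larger.
Neither a single period nor a single group — weigh both effects.
Li > O: both are in period 2; the period trend gives Li the larger value.
Na > Li: Na sits below Li in group 1, so the down-group effect alone puts Na larger.
Ba > Na: the two effects oppose for this pair; the down-group effect wins (196 vs 155 pm).
Tabulated atomic radius (pm): Li 133, O 63, Na 155, Ba 196.
So from smallest to largest: O < Li < Na < Ba.

O < Li < Na < Ba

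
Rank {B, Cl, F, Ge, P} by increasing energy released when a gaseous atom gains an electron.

B < P < Ge < F < Cl

B is in period 2, group 13; F is in period 2, group 17; P is in period 3, group 15; Cl is in period 3, group 17; Ge is in period 4, group 14.
Atoms with high Z_eff and room in the valence shell (especially the halogens) have the most exothermic electron affinities.
These span different periods and groups, so the two trends combine.
P > B: the two effects oppose for this pair; the across-period effect wins (72 vs 27 kJ/mol).
Ge > P: this pair runs against the simple trend — see the exception note.
F > Ge: both effects reinforce here, so F is clearly the higher of the two.
Cl > F: this pair runs against the simple trend — see the exception note.
Note the exception: Ge has a higher electron affinity than P, contrary to the simple trend — adding an electron to P's half-filled np³ subshell costs electron-pairing energy.
Note the exception: Cl has a higher electron affinity than F, contrary to the simple trend — F's small 2p subshell makes the incoming electron feel strong e⁻–e⁻ repulsion, so Cl actually releases more energy on gaining an electron.
Tabulated electron affinity (kJ/mol): B 27, F 328, P 72, Cl 349, Ge 119.
So from lowest to highest: B < P < Ge < F < Cl.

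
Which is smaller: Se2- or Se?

Se

Forming Se2- adds 2 electrons to Se. More electron–electron repulsion in the same shell, with unchanged nuclear charge, lets the cloud expand.
An anion is larger than its parent atom: Se2- > Se.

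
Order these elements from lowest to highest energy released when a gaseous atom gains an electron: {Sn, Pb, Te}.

Sn is in period 5, group 14; Te is in period 5, group 16; Pb is in period 6, group 14.
Electron affinity generally becomes more exothermic across a period toward the halogens and less exothermic down a group.
Neither a single period nor a single group — weigh both effects.
Sn > Pb: they share group 14; the group trend gives Sn the larger value.
Te > Sn: Te lies to the right of Sn in period 5, so the across-period effect alone puts Te higher.
Tabulated electron affinity (kJ/mol): Sn 107, Te 190, Pb 35.
So from lowest to highest: Pb < Sn < Te.

Pb < Sn < Te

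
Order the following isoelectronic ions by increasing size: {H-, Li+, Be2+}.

Be2+ < Li+ < H-

All of these have 2 electrons, so size is governed by nuclear charge alone: the more protons, the stronger the pull on the same electron cloud, and the smaller the ion.
Nuclear charges: Be2+ (Z=4), Li+ (Z=3), H- (Z=1).
Smallest to largest: Be2+ < Li+ < H-.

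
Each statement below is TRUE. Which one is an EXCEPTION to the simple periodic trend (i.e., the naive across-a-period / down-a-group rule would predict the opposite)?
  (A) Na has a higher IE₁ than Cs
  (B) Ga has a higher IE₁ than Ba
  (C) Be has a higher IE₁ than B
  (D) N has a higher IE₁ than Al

The general trend: IE₁ increases across a period and decreases down a group.
(A) Na (period 3, group 1) vs Cs (period 6, group 1): the stated order agrees with the simple trend.
(B) Ga (period 4, group 13) vs Ba (period 6, group 2): the stated order agrees with the simple trend.
(C) Be (period 2, group 2) vs B (period 2, group 13): the stated order contradicts the simple trend.
(D) N (period 2, group 15) vs Al (period 3, group 13): the stated order agrees with the simple trend.
The exception is (C): removing B's lone 2p electron is easier than breaking Be's filled 2s².

(C)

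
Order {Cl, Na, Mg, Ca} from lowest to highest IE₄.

Cl, Ca, Na, Mg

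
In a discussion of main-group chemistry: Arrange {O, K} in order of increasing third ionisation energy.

The third ionization energy removes an electron from the +2 ion. For each element: O²⁺ still has 4 valence electrons; K²⁺ is already 1 electron into the core.
Usually core removal costs more than valence removal, but here the competition is close: a tightly held n=2 valence electron can cost more to remove than an n=3 core electron, so the actual values have to decide it.
Approximate IE_3 values (kJ/mol): O 5300, K 4420.
Overall IE_3 order: K < O.

K < O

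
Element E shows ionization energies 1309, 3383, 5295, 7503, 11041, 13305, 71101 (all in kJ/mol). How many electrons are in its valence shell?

6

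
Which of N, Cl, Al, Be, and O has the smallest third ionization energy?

Al

IE_3 is the cost of taking one more electron from the +2 cation: N²⁺ still has 3 valence electrons; Cl²⁺ still has 5 valence electrons; Al²⁺ still has 1 valence electron; Be²⁺ is the bare [He] core; O²⁺ still has 4 valence electrons.
Pulling an electron out of a noble-gas core costs far more than removing a remaining valence electron, so Be sits at the high end of IE_3.
Valence configurations: N²⁺ [He]2s²2p¹, Cl²⁺ [Ne]3s²3p³, Al²⁺ [Ne]3s¹, O²⁺ [He]2s²2p².
The numbers (kJ/mol): N 4578, Cl 3822, Al 2745, Be 14849, O 5300.
Overall IE_3 order: Al < Cl < N < O < Be.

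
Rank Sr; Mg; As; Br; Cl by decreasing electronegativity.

Atoms toward the upper right of the periodic table pull bonding electrons most strongly.
Neither a single period nor a single group — weigh both effects.
Mg > Sr: Mg sits above Sr in group 2, so the down-group effect alone puts Mg higher.
As > Mg: period and group pull opposite ways; the across-period shift dominates (2.18 vs 1.31).
Br > As: both are in period 4; the period trend gives Br the larger value.
Cl > Br: they share group 17; the group trend gives Cl the larger value.
Tabulated electronegativity (Pauling): Mg 1.31, Cl 3.16, As 2.18, Br 2.96, Sr 0.95.
So from highest to lowest: Cl > Br > As > Mg > Sr.

Cl > Br > As > Mg > Sr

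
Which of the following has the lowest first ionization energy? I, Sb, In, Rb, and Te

Rb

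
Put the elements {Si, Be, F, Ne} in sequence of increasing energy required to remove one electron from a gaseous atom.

Removing the outermost electron gets harder across a period and easier down a group.
Here both period and group differ, so the two effects have to be weighed against each other.
Be > Si: period and group pull opposite ways; the down-group shift dominates (900 vs 786 kJ/mol).
F > Be: both are in period 2; the period trend gives F the larger value.
Ne > F: Ne lies to the right of F in period 2, so the across-period effect alone puts Ne higher.
Tabulated first ionization energy (kJ/mol): Be 900, F 1681, Ne 2081, Si 786.
So from lowest to highest: Si < Be < F < Ne.

Si, Be, F, Ne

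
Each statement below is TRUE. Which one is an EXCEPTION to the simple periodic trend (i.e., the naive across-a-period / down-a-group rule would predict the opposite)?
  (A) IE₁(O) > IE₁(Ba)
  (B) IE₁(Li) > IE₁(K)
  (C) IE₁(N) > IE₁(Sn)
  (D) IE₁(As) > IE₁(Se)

(D)

The general trend: first ionization energy increases across a period and decreases down a group.
(A) O (period 2, group 16) vs Ba (period 6, group 2): the stated order agrees with the simple trend.
(B) Li (period 2, group 1) vs K (period 4, group 1): the stated order agrees with the simple trend.
(C) N (period 2, group 15) vs Sn (period 5, group 14): the stated order agrees with the simple trend.
(D) As (period 4, group 15) vs Se (period 4, group 16): the stated order contradicts the simple trend.
The exception is (D): Se (4p⁴) ionizes more easily than half-filled As (4p³).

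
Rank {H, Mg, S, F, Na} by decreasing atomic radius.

Na > Mg > S > F > H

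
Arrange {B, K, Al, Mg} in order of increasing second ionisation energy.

Mg < Al < B < K

The second ionization energy removes an electron from the +1 ion. For each element: B⁺ still has 2 valence electrons; K⁺ is the bare [Ar] core; Al⁺ still has 2 valence electrons; Mg⁺ still has 1 valence electron.
Core electrons are held far more tightly than valence electrons, so K tops the IE_2 order.
Valence configurations: B⁺ [He]2s², Al⁺ [Ne]3s², Mg⁺ [Ne]3s¹.
The numbers (kJ/mol): B 2427, K 3052, Al 1817, Mg 1451.
So the second ionization energies run Mg < Al < B < K.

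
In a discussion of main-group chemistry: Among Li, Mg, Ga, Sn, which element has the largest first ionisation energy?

Mg

Li is in period 2, group 1; Mg is in period 3, group 2; Ga is in period 4, group 13; Sn is in period 5, group 14.
IE₁ increases left→right with effective nuclear charge and decreases top→bottom as the valence shell moves farther out.
These sit on a diagonal, where the across-period and down-group effects partly cancel.
Ga > Li: period and group pull opposite ways; the across-period shift dominates (579 vs 520 kJ/mol).
Sn > Ga: period and group pull opposite ways; the across-period shift dominates (709 vs 579 kJ/mol).
Mg > Sn: period and group pull opposite ways; the down-group shift dominates (738 vs 709 kJ/mol).
Tabulated first ionization energy (kJ/mol): Li 520, Mg 738, Ga 579, Sn 709.
The largest first ionisation energy among these belongs to Mg.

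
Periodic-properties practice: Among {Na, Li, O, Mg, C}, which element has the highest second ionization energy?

IE_2 is the cost of taking one more electron from the +1 cation: Na⁺ is the bare [Ne] core; Li⁺ is the bare [He] core; O⁺ still has 5 valence electrons; Mg⁺ still has 1 valence electron; C⁺ still has 3 valence electrons.
Breaking into a closed-shell core is much more expensive than removing a leftover valence electron — Na and Li have the largest IE_2 here.
Valence configurations: O⁺ [He]2s²2p³, Mg⁺ [Ne]3s¹, C⁺ [He]2s²2p¹.
The numbers (kJ/mol): Na 4562, Li 7298, O 3388, Mg 1451, C 2353.
Hence IE_2: Mg < C < O < Na < Li.

Li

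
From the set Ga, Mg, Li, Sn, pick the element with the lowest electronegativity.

Li is in period 2, group 1; Mg is in period 3, group 2; Ga is in period 4, group 13; Sn is in period 5, group 14.
Atoms toward the upper right of the periodic table pull bonding electrons most strongly.
A diagonal step moves right (one effect) and down (the opposite effect) at once.
Mg > Li: the two effects oppose for this pair; the across-period effect wins (1.31 vs 0.98).
Ga > Mg: period and group pull opposite ways; the across-period shift dominates (1.81 vs 1.31).
Sn > Ga: the two effects oppose for this pair; the across-period effect wins (1.96 vs 1.81).
Tabulated electronegativity (Pauling): Li 0.98, Mg 1.31, Ga 1.81, Sn 1.96.
The lowest electronegativity among these belongs to Li.

Li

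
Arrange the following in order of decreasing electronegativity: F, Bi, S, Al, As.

F is in period 2, group 17; Al is in period 3, group 13; S is in period 3, group 16; As is in period 4, group 15; Bi is in period 6, group 15.
Electronegativity increases across a period and decreases down a group, tracking effective nuclear charge and atomic size.
Neither a single period nor a single group — weigh both effects.
Bi > Al: the two effects oppose for this pair; the across-period effect wins (2.02 vs 1.61).
As > Bi: As sits above Bi in group 15, so the down-group effect alone puts As higher.
S > As: relative to As, both the across-period and down-group shifts push S's electronegativity up.
F > S: both effects reinforce here, so F is clearly the higher of the two.
Approximate values (Pauling): F 3.98, Al 1.61, S 2.58, As 2.18, Bi 2.02.
So from highest to lowest: F > S > As > Bi > Al.

F, S, As, Bi, Al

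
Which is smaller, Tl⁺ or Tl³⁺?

Both ions have Z = 81 protons, but Tl³⁺ has lost more electrons, so its remaining electrons feel a larger effective nuclear charge per electron and are pulled in more tightly.
Higher positive charge → smaller ion, so Tl⁺ > Tl³⁺.

Tl³⁺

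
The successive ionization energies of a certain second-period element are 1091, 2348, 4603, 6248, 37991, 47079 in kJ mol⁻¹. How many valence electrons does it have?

4

Look for the largest jump between consecutive ionization energies: IE5/IE4 ≈ 6.1, far larger than any earlier ratio.
That jump marks the point where a core electron is being removed. So the atom has 4 valence electrons.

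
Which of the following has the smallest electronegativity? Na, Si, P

Na is in period 3, group 1; Si is in period 3, group 14; P is in period 3, group 15.
EN rises left→right (higher Z_eff, smaller atoms) and falls top→bottom (larger, more shielded atoms).
All lie in period 3, so electronegativity increases left to right.
The smallest electronegativity among these belongs to Na.

Na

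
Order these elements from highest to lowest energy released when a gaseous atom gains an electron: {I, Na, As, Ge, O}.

O is in period 2, group 16; Na is in period 3, group 1; Ge is in period 4, group 14; As is in period 4, group 15; I is in period 5, group 17.
Electron affinity generally becomes more exothermic across a period toward the halogens and less exothermic down a group.
Here both period and group differ, so the two effects have to be weighed against each other.
As > Na: the two effects oppose for this pair; the across-period effect wins (78 vs 53 kJ/mol).
Ge > As: this pair runs against the simple trend — see the exception note.
O > Ge: relative to Ge, both the across-period and down-group shifts push O's electron affinity up.
I > O: the two effects oppose for this pair; the across-period effect wins (295 vs 141 kJ/mol).
Note the exception: Ge has a higher electron affinity than As, contrary to the simple trend — adding an electron to As's half-filled 4p³ is unfavourable, so Ge (4p²) has the more exothermic EA.
Tabulated electron affinity (kJ/mol): O 141, Na 53, Ge 119, As 78, I 295.
So from highest to lowest: I > O > Ge > As > Na.

I > O > Ge > As > Na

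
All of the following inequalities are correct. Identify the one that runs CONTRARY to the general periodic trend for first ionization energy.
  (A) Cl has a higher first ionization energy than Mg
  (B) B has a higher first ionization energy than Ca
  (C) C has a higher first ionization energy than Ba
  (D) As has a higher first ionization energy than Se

(D)

The general trend: first ionization energy increases across a period and decreases down a group.
(A) Cl (period 3, group 17) vs Mg (period 3, group 2): the stated order agrees with the simple trend.
(B) B (period 2, group 13) vs Ca (period 4, group 2): the stated order agrees with the simple trend.
(C) C (period 2, group 14) vs Ba (period 6, group 2): the stated order agrees with the simple trend.
(D) As (period 4, group 15) vs Se (period 4, group 16): the stated order contradicts the simple trend.
The exception is (D): Se (4p⁴) ionizes more easily than half-filled As (4p³).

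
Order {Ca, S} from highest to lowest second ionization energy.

S > Ca

The second ionization energy removes an electron from the +1 ion. For each element: Ca⁺ still has 1 valence electron; S⁺ still has 5 valence electrons.
All are still removing valence electrons, so compare the +1 ions as you would atoms: IE_2 generally rises across a period (higher Z_eff) and falls down a group (larger shell), subject to the usual subshell exceptions.
Valence configurations: Ca⁺ [Ar]4s¹, S⁺ [Ne]3s²3p³.
The numbers (kJ/mol): Ca 1145, S 2252.
Overall IE_2 order: Ca < S.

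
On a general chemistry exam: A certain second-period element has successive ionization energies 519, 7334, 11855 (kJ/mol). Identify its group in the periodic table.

Look for the largest jump between consecutive ionization energies: IE2/IE1 ≈ 14.1, far larger than any earlier ratio.
That jump marks the point where a core electron is being removed. So the atom has 1 valence electron.
A main-group element with 1 valence electron is in group 1.

Group 1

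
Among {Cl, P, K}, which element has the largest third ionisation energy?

Consider each +2 ion: Cl²⁺ still has 5 valence electrons; P²⁺ still has 3 valence electrons; K²⁺ is already 1 electron into the core.
Core electrons are held far more tightly than valence electrons, so K tops the IE_3 order.
Valence configurations: Cl²⁺ [Ne]3s²3p³, P²⁺ [Ne]3s²3p¹.
Tabulated IE_3 (kJ/mol): Cl 3822, P 2914, K 4420.
Overall IE_3 order: P < Cl < K.

K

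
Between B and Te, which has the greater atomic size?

B is in period 2, group 13; Te is in period 5, group 16.
Atomic radius shrinks across a period as nuclear charge pulls the same shell inward, and grows down a group as new shells are added.
Here both period and group differ, so the two effects have to be weighed against each other.
Te > B: the two effects oppose for this pair; the down-group effect wins (136 vs 85 pm).
Tabulated atomic radius (pm): B 85, Te 136.
So Te has the greater atomic size (Te > B).

Te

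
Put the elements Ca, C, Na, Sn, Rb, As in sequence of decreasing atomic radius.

C is in period 2, group 14; Na is in period 3, group 1; Ca is in period 4, group 2; As is in period 4, group 15; Rb is in period 5, group 1; Sn is in period 5, group 14.
Across a period the added protons contract the valence shell; down a group each new principal shell makes the atom larger.
These span different periods and groups, so the two trends combine.
As > C: the two effects oppose for this pair; the down-group effect wins (121 vs 75 pm).
Sn > As: relative to As, both the across-period and down-group shifts push Sn's atomic radius up.
Na > Sn: period and group pull opposite ways; the across-period shift dominates (155 vs 140 pm).
Ca > Na: the two effects oppose for this pair; the down-group effect wins (171 vs 155 pm).
Rb > Ca: both effects reinforce here, so Rb is clearly the larger of the two.
Approximate values (pm): C 75, Na 155, Ca 171, As 121, Rb 210, Sn 140.
So from largest to smallest: Rb > Ca > Na > Sn > As > C.

Rb > Ca > Na > Sn > As > C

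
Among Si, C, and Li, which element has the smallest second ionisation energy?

Si

IE_2 is the cost of taking one more electron from the +1 cation: Si⁺ still has 3 valence electrons; C⁺ still has 3 valence electrons; Li⁺ is the bare [He] core.
Breaking into a closed-shell core is much more expensive than removing a leftover valence electron — Li has the largest IE_2 here.
Valence configurations: Si⁺ [Ne]3s²3p¹, C⁺ [He]2s²2p¹.
The numbers (kJ/mol): Si 1577, C 2353, Li 7298.
Putting it together, IE_2: Si < C < Li.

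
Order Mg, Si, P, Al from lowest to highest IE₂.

Mg, Si, Al, P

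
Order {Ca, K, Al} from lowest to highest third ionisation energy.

Al < K < Ca

Consider each +2 ion: Ca²⁺ is the bare [Ar] core; K²⁺ is already 1 electron into the core; Al²⁺ still has 1 valence electron.
Breaking into a closed-shell core is much more expensive than removing a leftover valence electron — K and Ca have the largest IE_3 here.
The numbers (kJ/mol): Ca 4912, K 4420, Al 2745.
Overall IE_3 order: Al < K < Ca.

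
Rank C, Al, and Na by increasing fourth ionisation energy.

C < Na < Al

After 3 electrons have been removed, what remains? C³⁺ still has 1 valence electron; Al³⁺ is the bare [Ne] core; Na³⁺ is already 2 electrons into the core.
Pulling an electron out of a noble-gas core costs far more than removing a remaining valence electron, so Na and Al sit at the high end of IE_4.
Approximate IE_4 values (kJ/mol): C 6223, Al 11577, Na 9543.
Overall IE_4 order: C < Na < Al.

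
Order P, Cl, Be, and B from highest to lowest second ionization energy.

B, Cl, P, Be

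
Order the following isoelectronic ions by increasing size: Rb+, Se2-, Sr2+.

Sr2+ < Rb+ < Se2-

All of these have 36 electrons, so size is governed by nuclear charge alone: the more protons, the stronger the pull on the same electron cloud, and the smaller the ion.
Nuclear charges: Sr2+ (Z=38), Rb+ (Z=37), Se2- (Z=34).
Smallest to largest: Sr2+ < Rb+ < Se2-.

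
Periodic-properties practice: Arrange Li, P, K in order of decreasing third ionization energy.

Li, K, P

IE_3 is the cost of taking one more electron from the +2 cation: Li²⁺ is already 1 electron into the core; P²⁺ still has 3 valence electrons; K²⁺ is already 1 electron into the core.
Pulling an electron out of a noble-gas core costs far more than removing a remaining valence electron, so K and Li sit at the high end of IE_3.
Tabulated IE_3 (kJ/mol): Li 11815, P 2914, K 4420.
Putting it together, IE_3: P < K < Li.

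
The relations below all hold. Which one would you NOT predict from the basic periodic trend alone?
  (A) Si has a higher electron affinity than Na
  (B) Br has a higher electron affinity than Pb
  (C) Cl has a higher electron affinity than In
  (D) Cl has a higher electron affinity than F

(D)

The general trend: electron affinity increases across a period and decreases down a group.
(A) Si (period 3, group 14) vs Na (period 3, group 1): the stated order agrees with the simple trend.
(B) Br (period 4, group 17) vs Pb (period 6, group 14): the stated order agrees with the simple trend.
(C) Cl (period 3, group 17) vs In (period 5, group 13): the stated order agrees with the simple trend.
(D) Cl (period 3, group 17) vs F (period 2, group 17): the stated order contradicts the simple trend.
The exception is (D): F's small 2p subshell makes the incoming electron feel strong e⁻–e⁻ repulsion, so Cl actually releases more energy on gaining an electron.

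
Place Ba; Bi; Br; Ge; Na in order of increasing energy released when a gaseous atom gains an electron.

Na is in period 3, group 1; Ge is in period 4, group 14; Br is in period 4, group 17; Ba is in period 6, group 2; Bi is in period 6, group 15.
EA tends to increase across a period and decrease down a group, though the pattern is less regular than for IE or radius.
Here both period and group differ, so the two effects have to be weighed against each other.
Na > Ba: period and group pull opposite ways; the down-group shift dominates (53 vs 14 kJ/mol).
Bi > Na: the two effects oppose for this pair; the across-period effect wins (91 vs 53 kJ/mol).
Ge > Bi: period and group pull opposite ways; the down-group shift dominates (119 vs 91 kJ/mol).
Br > Ge: both are in period 4; the period trend gives Br the larger value.
For reference (kJ/mol): Na 53, Ge 119, Br 325, Ba 14, Bi 91.
So from lowest to highest: Ba < Na < Bi < Ge < Br.

Ba, Na, Bi, Ge, Br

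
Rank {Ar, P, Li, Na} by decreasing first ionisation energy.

Ar > P > Li > Na

Li is in period 2, group 1; Na is in period 3, group 1; P is in period 3, group 15; Ar is in period 3, group 18.
First ionization energy rises across a period (greater Z_eff holds electrons more tightly) and falls down a group (valence electrons are farther from the nucleus).
Here both period and group differ, so the two effects have to be weighed against each other.
Li > Na: they share group 1; the group trend gives Li the larger value.
P > Li: the two effects oppose for this pair; the across-period effect wins (1012 vs 520 kJ/mol).
Ar > P: both are in period 3; the period trend gives Ar the larger value.
Tabulated first ionization energy (kJ/mol): Li 520, Na 496, P 1012, Ar 1521.
So from highest to lowest: Ar > P > Li > Na.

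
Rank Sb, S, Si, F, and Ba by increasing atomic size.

F is in period 2, group 17; Si is in period 3, group 14; S is in period 3, group 16; Sb is in period 5, group 15; Ba is in period 6, group 2.
Across a period the added protons contract the valence shell; down a group each new principal shell makes the atom larger.
Neither a single period nor a single group — weigh both effects.
S > F: both effects reinforce here, so S is clearly the larger of the two.
Si > S: both are in period 3; the period trend gives Si the larger value.
Sb > Si: period and group pull opposite ways; the down-group shift dominates (140 vs 116 pm).
Ba > Sb: both effects reinforce here, so Ba is clearly the larger of the two.
For reference (pm): F 64, Si 116, S 103, Sb 140, Ba 196.
So from smallest to largest: F < S < Si < Sb < Ba.

F, S, Si, Sb, Ba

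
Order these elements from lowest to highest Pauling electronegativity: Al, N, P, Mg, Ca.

Electronegativity increases across a period and decreases down a group, tracking effective nuclear charge and atomic size.
These span different periods and groups, so the two trends combine.
Mg > Ca: they share group 2; the group trend gives Mg the larger value.
Al > Mg: Al lies to the right of Mg in period 3, so the across-period effect alone puts Al higher.
P > Al: P lies to the right of Al in period 3, so the across-period effect alone puts P higher.
N > P: N sits above P in group 15, so the down-group effect alone puts N higher.
Approximate values (Pauling): N 3.04, Mg 1.31, Al 1.61, P 2.19, Ca 1.00.
So from lowest to highest: Ca < Mg < Al < P < N.

Ca < Mg < Al < P < N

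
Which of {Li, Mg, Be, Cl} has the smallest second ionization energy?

IE_2 is the cost of taking one more electron from the +1 cation: Li⁺ is the bare [He] core; Mg⁺ still has 1 valence electron; Be⁺ still has 1 valence electron; Cl⁺ still has 6 valence electrons.
Pulling an electron out of a noble-gas core costs far more than removing a remaining valence electron, so Li sits at the high end of IE_2.
Valence configurations: Mg⁺ [Ne]3s¹, Be⁺ [He]2s¹, Cl⁺ [Ne]3s²3p⁴.
The numbers (kJ/mol): Li 7298, Mg 1451, Be 1757, Cl 2298.
Hence IE_2: Mg < Be < Cl < Li.

Mg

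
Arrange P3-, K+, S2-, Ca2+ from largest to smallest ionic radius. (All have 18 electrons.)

P3- > S2- > K+ > Ca2+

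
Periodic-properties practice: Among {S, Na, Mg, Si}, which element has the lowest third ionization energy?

Si

IE_3 is the cost of taking one more electron from the +2 cation: S²⁺ still has 4 valence electrons; Na²⁺ is already 1 electron into the core; Mg²⁺ is the bare [Ne] core; Si²⁺ still has 2 valence electrons.
Pulling an electron out of a noble-gas core costs far more than removing a remaining valence electron, so Na and Mg sit at the high end of IE_3.
Valence configurations: S²⁺ [Ne]3s²3p², Si²⁺ [Ne]3s².
Tabulated IE_3 (kJ/mol): S 3357, Na 6910, Mg 7733, Si 3232.
Hence IE_3: Si < S < Na < Mg.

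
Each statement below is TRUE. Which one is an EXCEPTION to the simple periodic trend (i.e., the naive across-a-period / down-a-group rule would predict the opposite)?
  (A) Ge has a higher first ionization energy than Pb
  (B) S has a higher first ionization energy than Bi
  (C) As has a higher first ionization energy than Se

(C)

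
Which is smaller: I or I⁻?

I

Forming I⁻ adds 1 electron to I. More electron–electron repulsion in the same shell, with unchanged nuclear charge, lets the cloud expand.
An anion is larger than its parent atom: I⁻ > I.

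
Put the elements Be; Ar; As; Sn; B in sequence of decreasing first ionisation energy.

Ar > As > Be > B > Sn

Be is in period 2, group 2; B is in period 2, group 13; Ar is in period 3, group 18; As is in period 4, group 15; Sn is in period 5, group 14.
First ionization energy rises across a period (greater Z_eff holds electrons more tightly) and falls down a group (valence electrons are farther from the nucleus).
Here both period and group differ, so the two effects have to be weighed against each other.
B > Sn: the two effects oppose for this pair; the down-group effect wins (801 vs 709 kJ/mol).
Be > B: this pair runs against the simple trend — see the exception note.
As > Be: period and group pull opposite ways; the across-period shift dominates (947 vs 900 kJ/mol).
Ar > As: both effects reinforce here, so Ar is clearly the higher of the two.
Note the exception: Be has a higher first ionization energy than B, contrary to the simple trend — removing B's lone 2p electron is easier than breaking Be's filled 2s².
Approximate values (kJ/mol): Be 900, B 801, Ar 1521, As 947, Sn 709.
So from highest to lowest: Ar > As > Be > B > Sn.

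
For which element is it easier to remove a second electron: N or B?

B

Consider each +1 ion: N⁺ still has 4 valence electrons; B⁺ still has 2 valence electrons.
All are still removing valence electrons, so compare the +1 ions as you would atoms: IE_2 generally rises across a period (higher Z_eff) and falls down a group (larger shell), subject to the usual subshell exceptions.
Valence configurations: N⁺ [He]2s²2p², B⁺ [He]2s².
Tabulated IE_2 (kJ/mol): N 2856, B 2427.
Hence IE_2: B < N.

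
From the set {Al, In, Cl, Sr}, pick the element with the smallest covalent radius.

Al is in period 3, group 13; Cl is in period 3, group 17; Sr is in period 5, group 2; In is in period 5, group 13.
Radius decreases left→right (rising Z_eff, same n) and increases top→bottom (higher n).
Here both period and group differ, so the two effects have to be weighed against each other.
Al > Cl: Al lies to the left of Cl in period 3, so the across-period effect alone puts Al larger.
In > Al: In sits below Al in group 13, so the down-group effect alone puts In larger.
Sr > In: both are in period 5; the period trend gives Sr the larger value.
For reference (pm): Al 126, Cl 99, Sr 185, In 142.
The smallest covalent radius among these belongs to Cl.

Cl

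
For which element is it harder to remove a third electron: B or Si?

B

The third ionization energy removes an electron from the +2 ion. For each element: B²⁺ still has 1 valence electron; Si²⁺ still has 2 valence electrons.
All are still removing valence electrons, so compare the +2 ions as you would atoms: IE_3 generally rises across a period (higher Z_eff) and falls down a group (larger shell), subject to the usual subshell exceptions.
Valence configurations: B²⁺ [He]2s¹, Si²⁺ [Ne]3s².
The numbers (kJ/mol): B 3660, Si 3232.
Hence IE_3: Si < B.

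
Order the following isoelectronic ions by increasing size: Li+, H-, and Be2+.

All of these have 2 electrons, so size is governed by nuclear charge alone: the more protons, the stronger the pull on the same electron cloud, and the smaller the ion.
Nuclear charges: Be2+ (Z=4), Li+ (Z=3), H- (Z=1).
Smallest to largest: Be2+ < Li+ < H-.

Be2+ < Li+ < H-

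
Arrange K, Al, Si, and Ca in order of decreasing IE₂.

K > Al > Si > Ca

After 1 electron has been removed, what remains? K⁺ is the bare [Ar] core; Al⁺ still has 2 valence electrons; Si⁺ still has 3 valence electrons; Ca⁺ still has 1 valence electron.
Core electrons are held far more tightly than valence electrons, so K tops the IE_2 order.
Valence configurations: Al⁺ [Ne]3s², Si⁺ [Ne]3s²3p¹, Ca⁺ [Ar]4s¹.
Si⁺ loses a lone 3p electron whereas Al⁺ must break into a filled 3s² pair, so IE_2(Al) > IE_2(Si) even though Si has the higher nuclear charge.
Approximate IE_2 values (kJ/mol): K 3052, Al 1817, Si 1577, Ca 1145.
Overall IE_2 order: Ca < Si < Al < K.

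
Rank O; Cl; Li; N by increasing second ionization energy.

Cl, N, O, Li

The second ionization energy removes an electron from the +1 ion. For each element: O⁺ still has 5 valence electrons; Cl⁺ still has 6 valence electrons; Li⁺ is the bare [He] core; N⁺ still has 4 valence electrons.
Pulling an electron out of a noble-gas core costs far more than removing a remaining valence electron, so Li sits at the high end of IE_2.
Valence configurations: O⁺ [He]2s²2p³, Cl⁺ [Ne]3s²3p⁴, N⁺ [He]2s²2p².
Tabulated IE_2 (kJ/mol): O 3388, Cl 2298, Li 7298, N 2856.
Overall IE_2 order: Cl < N < O < Li.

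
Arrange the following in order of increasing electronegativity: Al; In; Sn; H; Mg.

Mg < Al < In < Sn < H

Atoms toward the upper right of the periodic table pull bonding electrons most strongly.
These span different periods and groups, so the two trends combine.
Al > Mg: Al lies to the right of Mg in period 3, so the across-period effect alone puts Al higher.
In > Al: this pair runs against the simple trend — see the exception note.
Sn > In: Sn lies to the right of In in period 5, so the across-period effect alone puts Sn higher.
H > Sn: period and group pull opposite ways; the down-group shift dominates (2.20 vs 1.96).
Note the exception: In has a higher electronegativity than Al, contrary to the simple trend — poor shielding by filled d (and f) subshells raises the heavier element's effective nuclear charge more than the simple down-group trend predicts.
Tabulated electronegativity (Pauling): H 2.20, Mg 1.31, Al 1.61, In 1.78, Sn 1.96.
So from lowest to highest: Mg < Al < In < Sn < H.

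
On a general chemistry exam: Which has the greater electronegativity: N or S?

N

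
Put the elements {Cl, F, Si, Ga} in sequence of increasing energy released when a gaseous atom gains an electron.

F is in period 2, group 17; Si is in period 3, group 14; Cl is in period 3, group 17; Ga is in period 4, group 13.
Atoms with high Z_eff and room in the valence shell (especially the halogens) have the most exothermic electron affinities.
These span different periods and groups, so the two trends combine.
Si > Ga: both effects reinforce here, so Si is clearly the higher of the two.
F > Si: both effects reinforce here, so F is clearly the higher of the two.
Cl > F: this pair runs against the simple trend — see the exception note.
Note the exception: Cl has a higher electron affinity than F, contrary to the simple trend — F's small 2p subshell makes the incoming electron feel strong e⁻–e⁻ repulsion, so Cl actually releases more energy on gaining an electron.
For reference (kJ/mol): F 328, Si 134, Cl 349, Ga 29.
So from lowest to highest: Ga < Si < F < Cl.

Ga < Si < F < Cl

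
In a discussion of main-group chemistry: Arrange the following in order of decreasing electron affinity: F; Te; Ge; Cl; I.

EA tends to increase across a period and decrease down a group, though the pattern is less regular than for IE or radius.
Neither a single period nor a single group — weigh both effects.
Te > Ge: period and group pull opposite ways; the across-period shift dominates (190 vs 119 kJ/mol).
I > Te: both are in period 5; the period trend gives I the larger value.
F > I: they share group 17; the group trend gives F the larger value.
Cl > F: this pair runs against the simple trend — see the exception note.
Note the exception: Cl has a higher electron affinity than F, contrary to the simple trend — F's small 2p subshell makes the incoming electron feel strong e⁻–e⁻ repulsion, so Cl actually releases more energy on gaining an electron.
For reference (kJ/mol): F 328, Cl 349, Ge 119, Te 190, I 295.
So from highest to lowest: Cl > F > I > Te > Ge.

Cl, F, I, Te, Ge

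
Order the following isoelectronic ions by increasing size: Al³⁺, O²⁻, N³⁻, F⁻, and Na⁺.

Al³⁺ < Na⁺ < F⁻ < O²⁻ < N³⁻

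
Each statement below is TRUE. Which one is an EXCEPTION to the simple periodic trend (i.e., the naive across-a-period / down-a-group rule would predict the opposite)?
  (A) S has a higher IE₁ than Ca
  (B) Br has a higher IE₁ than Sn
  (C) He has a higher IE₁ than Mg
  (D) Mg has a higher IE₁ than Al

The general trend: IE₁ increases across a period and decreases down a group.
(A) S (period 3, group 16) vs Ca (period 4, group 2): the stated order agrees with the simple trend.
(B) Br (period 4, group 17) vs Sn (period 5, group 14): the stated order agrees with the simple trend.
(C) He (period 1, group 18) vs Mg (period 3, group 2): the stated order agrees with the simple trend.
(D) Mg (period 3, group 2) vs Al (period 3, group 13): the stated order contradicts the simple trend.
The exception is (D): Al's single 3p electron is easier to remove than one from Mg's filled 3s².

(D)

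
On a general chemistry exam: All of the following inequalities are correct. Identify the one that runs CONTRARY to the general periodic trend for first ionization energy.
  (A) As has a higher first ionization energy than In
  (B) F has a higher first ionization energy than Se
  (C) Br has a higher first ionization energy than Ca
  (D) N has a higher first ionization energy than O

(D)

The general trend: first ionization energy increases across a period and decreases down a group.
(A) As (period 4, group 15) vs In (period 5, group 13): the stated order agrees with the simple trend.
(B) F (period 2, group 17) vs Se (period 4, group 16): the stated order agrees with the simple trend.
(C) Br (period 4, group 17) vs Ca (period 4, group 2): the stated order agrees with the simple trend.
(D) N (period 2, group 15) vs O (period 2, group 16): the stated order contradicts the simple trend.
The exception is (D): pairing an electron in O's 2p⁴ costs repulsion energy, so O ionizes more easily than half-filled N (2p³).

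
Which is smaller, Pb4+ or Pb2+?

Pb4+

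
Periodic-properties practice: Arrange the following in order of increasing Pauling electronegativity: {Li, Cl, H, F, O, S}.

Li, H, S, Cl, O, F

H is in period 1, group 1; Li is in period 2, group 1; O is in period 2, group 16; F is in period 2, group 17; S is in period 3, group 16; Cl is in period 3, group 17.
Atoms toward the upper right of the periodic table pull bonding electrons most strongly.
Neither a single period nor a single group — weigh both effects.
H > Li: they share group 1; the group trend gives H the larger value.
S > H: period and group pull opposite ways; the across-period shift dominates (2.58 vs 2.20).
Cl > S: Cl lies to the right of S in period 3, so the across-period effect alone puts Cl higher.
O > Cl: the two effects oppose for this pair; the down-group effect wins (3.44 vs 3.16).
F > O: F lies to the right of O in period 2, so the across-period effect alone puts F higher.
Approximate values (Pauling): H 2.20, Li 0.98, O 3.44, F 3.98, S 2.58, Cl 3.16.
So from lowest to highest: Li < H < S < Cl < O < F.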